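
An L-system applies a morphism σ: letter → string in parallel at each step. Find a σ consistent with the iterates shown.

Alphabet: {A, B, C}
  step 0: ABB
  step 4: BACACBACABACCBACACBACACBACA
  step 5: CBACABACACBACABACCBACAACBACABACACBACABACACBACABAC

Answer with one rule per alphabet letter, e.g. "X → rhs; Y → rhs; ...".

  step 4 ⇒ step 5: BACACBACABACCBACACBACACBACA ⇒ C·BAC·A·BAC·A·C·BAC·A·BAC·C·BAC·A·A·C·BAC·A·BAC·A·C·BAC·A·BAC·A·C·BAC·A·BAC
    A ↦ BAC
    B ↦ C
    C ↦ A

A->BAC, B->C, C->A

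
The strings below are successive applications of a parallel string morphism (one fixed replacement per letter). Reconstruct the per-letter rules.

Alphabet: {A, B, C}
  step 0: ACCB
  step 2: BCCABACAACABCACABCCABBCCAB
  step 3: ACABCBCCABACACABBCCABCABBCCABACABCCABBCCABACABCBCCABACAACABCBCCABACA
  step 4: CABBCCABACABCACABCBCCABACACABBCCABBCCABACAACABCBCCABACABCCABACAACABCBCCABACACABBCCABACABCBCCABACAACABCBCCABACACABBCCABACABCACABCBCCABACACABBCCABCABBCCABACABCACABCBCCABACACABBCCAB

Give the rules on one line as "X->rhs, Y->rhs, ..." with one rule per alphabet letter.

  step 3 ⇒ step 4: ACABCBCCABACACABBCCABCABBCCABACABCCABBCCABACABCBCCABACAACABCBCCABACA ⇒ CAB·BC·CAB·ACA·BC·ACA·BC·BC·CAB·ACA·CAB·BC·CAB·BC·CAB·ACA·ACA·BC·BC·CAB·ACA·BC·CAB·ACA·ACA·BC·BC·CAB·ACA·CAB·BC·CAB·ACA·BC·BC·CAB·ACA·ACA·BC·BC·CAB·ACA·CAB·BC·CAB·ACA·BC·ACA·BC·BC·CAB·ACA·CAB·BC·CAB·CAB·BC·CAB·ACA·BC·ACA·BC·BC·CAB·ACA·CAB·BC·CAB
    A ↦ CAB
    B ↦ ACA
    C ↦ BC

A->CAB, B->ACA, C->BC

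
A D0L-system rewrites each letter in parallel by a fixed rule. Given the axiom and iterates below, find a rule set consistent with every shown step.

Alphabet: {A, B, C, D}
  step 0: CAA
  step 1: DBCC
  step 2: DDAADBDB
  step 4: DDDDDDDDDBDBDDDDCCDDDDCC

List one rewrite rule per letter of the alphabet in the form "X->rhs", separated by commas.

A->C, B->AA, C->DB, D->DD

  step 1 ⇒ step 2: DBCC ⇒ DD·AA·DB·DB
    B ↦ AA
    C ↦ DB
    D ↦ DD
  step 0 ⇒ step 1: CAA ⇒ DB·C·C
    A ↦ C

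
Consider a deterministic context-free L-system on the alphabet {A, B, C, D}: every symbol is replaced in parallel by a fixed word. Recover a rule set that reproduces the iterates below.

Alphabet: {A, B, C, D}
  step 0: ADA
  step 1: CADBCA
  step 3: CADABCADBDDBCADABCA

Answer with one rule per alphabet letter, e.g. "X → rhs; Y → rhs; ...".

  step 0 ⇒ step 1: ADA ⇒ CA·DB·CA
    A ↦ CA
    D ↦ DB
    B ↦ D  (constrained at step 1)
    C ↦ AB  (constrained at step 1)

A->CA, B->D, C->AB, D->DB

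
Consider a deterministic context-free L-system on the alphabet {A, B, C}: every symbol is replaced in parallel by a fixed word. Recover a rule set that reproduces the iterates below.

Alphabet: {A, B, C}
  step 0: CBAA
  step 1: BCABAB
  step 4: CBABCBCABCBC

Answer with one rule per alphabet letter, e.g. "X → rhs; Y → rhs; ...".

  step 0 ⇒ step 1: CBAA ⇒ B·C·AB·AB
    A ↦ AB
    B ↦ C
    C ↦ B

A->AB, B->C, C->B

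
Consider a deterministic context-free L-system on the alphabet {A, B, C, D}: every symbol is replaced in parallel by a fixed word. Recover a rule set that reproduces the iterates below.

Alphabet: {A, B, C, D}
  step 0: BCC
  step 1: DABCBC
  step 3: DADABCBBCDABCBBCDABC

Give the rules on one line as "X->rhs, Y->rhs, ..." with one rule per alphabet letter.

  step 0 ⇒ step 1: BCC ⇒ DA·BC·BC
    B ↦ DA
    C ↦ BC
    A ↦ BC  (constrained at step 1)
    D ↦ B  (constrained at step 1)

A->BC, B->DA, C->BC, D->B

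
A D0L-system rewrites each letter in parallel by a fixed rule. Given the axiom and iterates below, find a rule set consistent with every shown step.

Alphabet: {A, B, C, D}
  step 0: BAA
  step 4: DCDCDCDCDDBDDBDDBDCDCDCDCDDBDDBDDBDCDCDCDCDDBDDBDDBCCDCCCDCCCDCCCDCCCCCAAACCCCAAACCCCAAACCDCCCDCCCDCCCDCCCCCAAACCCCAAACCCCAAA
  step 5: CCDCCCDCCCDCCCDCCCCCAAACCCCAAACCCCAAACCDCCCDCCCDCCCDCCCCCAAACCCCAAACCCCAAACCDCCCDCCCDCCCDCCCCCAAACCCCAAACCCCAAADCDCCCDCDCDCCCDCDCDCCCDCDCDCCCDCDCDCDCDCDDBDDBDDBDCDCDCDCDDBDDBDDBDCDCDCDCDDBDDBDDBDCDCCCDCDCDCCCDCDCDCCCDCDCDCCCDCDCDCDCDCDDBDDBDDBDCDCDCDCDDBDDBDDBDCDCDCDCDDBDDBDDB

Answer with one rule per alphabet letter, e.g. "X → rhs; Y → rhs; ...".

A->DDB, B->AAA, C->DC, D->CC

  step 4 ⇒ step 5: DCDCDCDCDDBDDBDDBDCDCDCDCDDBDDBDDBDCDCDCDCDDBDDBDDBCCDCCCDCCCDCCCDCCCCCAAACCCCAAACCCCAAACCDCCCDCCCDCCCDCCCCCAAACCCCAAACCCCAAA ⇒ CC·DC·CC·DC·CC·DC·CC·DC·CC·CC·AAA·CC·CC·AAA·CC·CC·AAA·CC·DC·CC·DC·CC·DC·CC·DC·CC·CC·AAA·CC·CC·AAA·CC·CC·AAA·CC·DC·CC·DC·CC·DC·CC·DC·CC·CC·AAA·CC·CC·AAA·CC·CC·AAA·DC·DC·CC·DC·DC·DC·CC·DC·DC·DC·CC·DC·DC·DC·CC·DC·DC·DC·DC·DC·DDB·DDB·DDB·DC·DC·DC·DC·DDB·DDB·DDB·DC·DC·DC·DC·DDB·DDB·DDB·DC·DC·CC·DC·DC·DC·CC·DC·DC·DC·CC·DC·DC·DC·CC·DC·DC·DC·DC·DC·DDB·DDB·DDB·DC·DC·DC·DC·DDB·DDB·DDB·DC·DC·DC·DC·DDB·DDB·DDB
    A ↦ DDB
    B ↦ AAA
    C ↦ DC
    D ↦ CC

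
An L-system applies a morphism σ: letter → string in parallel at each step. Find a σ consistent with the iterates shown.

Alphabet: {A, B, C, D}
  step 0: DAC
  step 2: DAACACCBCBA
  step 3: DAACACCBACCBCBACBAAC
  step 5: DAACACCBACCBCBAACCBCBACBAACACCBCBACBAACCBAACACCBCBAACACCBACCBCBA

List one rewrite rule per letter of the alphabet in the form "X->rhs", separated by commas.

A->AC, B->A, C->CB, D->DA

  step 2 ⇒ step 3: DAACACCBCBA ⇒ DA·AC·AC·CB·AC·CB·CB·A·CB·A·AC
    A ↦ AC
    B ↦ A
    C ↦ CB
    D ↦ DA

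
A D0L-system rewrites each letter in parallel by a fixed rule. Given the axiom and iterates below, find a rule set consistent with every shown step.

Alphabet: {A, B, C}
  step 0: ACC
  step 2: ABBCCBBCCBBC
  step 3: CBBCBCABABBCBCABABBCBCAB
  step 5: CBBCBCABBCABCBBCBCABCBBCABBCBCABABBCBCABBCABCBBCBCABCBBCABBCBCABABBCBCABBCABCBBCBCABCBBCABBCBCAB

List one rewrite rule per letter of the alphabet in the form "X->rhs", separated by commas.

  step 2 ⇒ step 3: ABBCCBBCCBBC ⇒ CB·BC·BC·AB·AB·BC·BC·AB·AB·BC·BC·AB
    A ↦ CB
    B ↦ BC
    C ↦ AB

A->CB, B->BC, C->AB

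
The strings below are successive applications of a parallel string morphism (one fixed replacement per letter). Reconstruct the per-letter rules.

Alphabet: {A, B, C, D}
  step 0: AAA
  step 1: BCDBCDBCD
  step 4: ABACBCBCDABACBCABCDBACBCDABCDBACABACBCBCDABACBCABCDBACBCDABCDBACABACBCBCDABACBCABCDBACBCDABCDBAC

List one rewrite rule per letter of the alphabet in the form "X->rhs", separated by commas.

  step 0 ⇒ step 1: AAA ⇒ BCD·BCD·BCD
    A ↦ BCD
    B ↦ A  (constrained at step 1)
    C ↦ BAC  (constrained at step 1)
    D ↦ BC  (constrained at step 1)

A->BCD, B->A, C->BAC, D->BC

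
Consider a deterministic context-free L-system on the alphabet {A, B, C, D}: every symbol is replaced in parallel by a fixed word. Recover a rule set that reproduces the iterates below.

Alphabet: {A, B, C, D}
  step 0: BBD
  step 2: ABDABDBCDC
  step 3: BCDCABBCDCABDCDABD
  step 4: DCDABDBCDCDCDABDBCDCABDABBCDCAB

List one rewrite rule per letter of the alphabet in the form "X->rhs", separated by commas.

A->BC, B->DC, C->D, D->AB

  step 3 ⇒ step 4: BCDCABBCDCABDCDABD ⇒ DC·D·AB·D·BC·DC·DC·D·AB·D·BC·DC·AB·D·AB·BC·DC·AB
    A ↦ BC
    B ↦ DC
    C ↦ D
    D ↦ AB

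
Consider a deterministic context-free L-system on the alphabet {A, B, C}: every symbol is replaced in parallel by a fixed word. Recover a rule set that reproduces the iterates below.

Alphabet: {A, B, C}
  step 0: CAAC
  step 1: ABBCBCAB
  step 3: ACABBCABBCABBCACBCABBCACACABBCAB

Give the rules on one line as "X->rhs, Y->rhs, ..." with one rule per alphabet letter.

A->BC, B->AC, C->AB

  step 0 ⇒ step 1: CAAC ⇒ AB·BC·BC·AB
    A ↦ BC
    C ↦ AB
    B ↦ AC  (constrained at step 1)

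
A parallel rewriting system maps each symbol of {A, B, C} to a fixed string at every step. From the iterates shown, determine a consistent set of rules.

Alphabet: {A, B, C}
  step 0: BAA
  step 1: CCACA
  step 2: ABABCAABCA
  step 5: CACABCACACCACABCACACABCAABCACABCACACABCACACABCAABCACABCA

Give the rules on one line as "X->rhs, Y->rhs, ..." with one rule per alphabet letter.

  step 1 ⇒ step 2: CCACA ⇒ AB·AB·CA·AB·CA
    A ↦ CA
    C ↦ AB
  step 0 ⇒ step 1: BAA ⇒ C·CA·CA
    B ↦ C

A->CA, B->C, C->AB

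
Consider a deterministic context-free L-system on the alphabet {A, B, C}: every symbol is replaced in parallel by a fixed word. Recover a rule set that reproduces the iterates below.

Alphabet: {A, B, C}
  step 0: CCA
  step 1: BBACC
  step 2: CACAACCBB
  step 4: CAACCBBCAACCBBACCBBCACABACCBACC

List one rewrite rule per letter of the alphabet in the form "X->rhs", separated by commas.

  step 1 ⇒ step 2: BBACC ⇒ CA·CA·ACC·B·B
    A ↦ ACC
    B ↦ CA
    C ↦ B

A->ACC, B->CA, C->B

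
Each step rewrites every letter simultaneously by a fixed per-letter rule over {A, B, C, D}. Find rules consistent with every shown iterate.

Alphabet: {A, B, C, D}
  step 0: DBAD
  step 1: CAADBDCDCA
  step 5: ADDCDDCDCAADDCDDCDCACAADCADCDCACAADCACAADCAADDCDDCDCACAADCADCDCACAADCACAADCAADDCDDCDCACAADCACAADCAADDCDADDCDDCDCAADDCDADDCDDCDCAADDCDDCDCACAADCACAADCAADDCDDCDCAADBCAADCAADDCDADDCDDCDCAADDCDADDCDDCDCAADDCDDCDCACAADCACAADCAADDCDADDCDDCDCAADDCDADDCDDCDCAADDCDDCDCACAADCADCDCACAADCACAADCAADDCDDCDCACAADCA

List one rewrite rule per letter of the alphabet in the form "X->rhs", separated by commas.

A->DCD, B->ADB, C->AD, D->CA

  step 0 ⇒ step 1: DBAD ⇒ CA·ADB·DCD·CA
    A ↦ DCD
    B ↦ ADB
    D ↦ CA
    C ↦ AD  (constrained at step 1)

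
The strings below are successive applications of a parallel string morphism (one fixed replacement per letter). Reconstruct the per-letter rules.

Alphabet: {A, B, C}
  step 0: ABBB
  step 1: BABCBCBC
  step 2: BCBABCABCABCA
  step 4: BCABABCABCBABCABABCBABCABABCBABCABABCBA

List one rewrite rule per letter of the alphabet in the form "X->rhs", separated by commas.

  step 1 ⇒ step 2: BABCBCBC ⇒ BC·BA·BC·A·BC·A·BC·A
    A ↦ BA
    B ↦ BC
    C ↦ A

A->BA, B->BC, C->A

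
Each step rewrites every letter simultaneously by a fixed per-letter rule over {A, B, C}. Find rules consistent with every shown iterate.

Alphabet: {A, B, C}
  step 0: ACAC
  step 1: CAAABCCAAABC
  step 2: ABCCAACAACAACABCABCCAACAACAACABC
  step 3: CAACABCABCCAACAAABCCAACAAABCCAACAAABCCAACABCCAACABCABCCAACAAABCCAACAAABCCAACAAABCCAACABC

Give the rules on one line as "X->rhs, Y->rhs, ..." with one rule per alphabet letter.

  step 2 ⇒ step 3: ABCCAACAACAACABCABCCAACAACAACABC ⇒ CAA·C·ABC·ABC·CAA·CAA·ABC·CAA·CAA·ABC·CAA·CAA·ABC·CAA·C·ABC·CAA·C·ABC·ABC·CAA·CAA·ABC·CAA·CAA·ABC·CAA·CAA·ABC·CAA·C·ABC
    A ↦ CAA
    B ↦ C
    C ↦ ABC

A->CAA, B->C, C->ABC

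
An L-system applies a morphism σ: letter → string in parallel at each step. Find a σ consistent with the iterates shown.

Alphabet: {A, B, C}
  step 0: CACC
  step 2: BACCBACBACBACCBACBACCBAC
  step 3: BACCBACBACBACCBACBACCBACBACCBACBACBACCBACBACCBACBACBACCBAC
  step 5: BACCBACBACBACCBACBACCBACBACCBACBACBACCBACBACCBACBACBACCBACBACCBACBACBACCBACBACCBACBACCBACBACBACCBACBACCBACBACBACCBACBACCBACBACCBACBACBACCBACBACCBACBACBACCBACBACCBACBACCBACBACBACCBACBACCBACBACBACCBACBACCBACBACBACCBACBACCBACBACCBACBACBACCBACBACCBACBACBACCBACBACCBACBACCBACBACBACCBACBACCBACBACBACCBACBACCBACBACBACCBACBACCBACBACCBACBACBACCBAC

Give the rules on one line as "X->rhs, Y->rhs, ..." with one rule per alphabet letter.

A->C, B->BAC, C->BAC

  step 2 ⇒ step 3: BACCBACBACBACCBACBACCBAC ⇒ BAC·C·BAC·BAC·BAC·C·BAC·BAC·C·BAC·BAC·C·BAC·BAC·BAC·C·BAC·BAC·C·BAC·BAC·BAC·C·BAC
    A ↦ C
    B ↦ BAC
    C ↦ BAC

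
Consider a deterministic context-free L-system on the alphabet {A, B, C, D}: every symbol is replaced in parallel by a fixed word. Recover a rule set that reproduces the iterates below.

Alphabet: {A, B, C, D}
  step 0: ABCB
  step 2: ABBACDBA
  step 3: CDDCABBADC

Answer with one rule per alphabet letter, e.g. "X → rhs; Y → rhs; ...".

A->C, B->D, C->AB, D->BA

  step 2 ⇒ step 3: ABBACDBA ⇒ C·D·D·C·AB·BA·D·C
    A ↦ C
    B ↦ D
    C ↦ AB
    D ↦ BA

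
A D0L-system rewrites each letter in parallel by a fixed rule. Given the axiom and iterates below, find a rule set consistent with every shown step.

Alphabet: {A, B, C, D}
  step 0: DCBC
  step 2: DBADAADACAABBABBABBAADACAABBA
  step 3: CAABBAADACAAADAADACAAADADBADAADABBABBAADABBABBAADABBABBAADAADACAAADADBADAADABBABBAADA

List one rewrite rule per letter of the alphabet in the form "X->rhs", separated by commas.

A->ADA, B->BBA, C->DB, D->CAA

  step 2 ⇒ step 3: DBADAADACAABBABBABBAADACAABBA ⇒ CAA·BBA·ADA·CAA·ADA·ADA·CAA·ADA·DB·ADA·ADA·BBA·BBA·ADA·BBA·BBA·ADA·BBA·BBA·ADA·ADA·CAA·ADA·DB·ADA·ADA·BBA·BBA·ADA
    A ↦ ADA
    B ↦ BBA
    C ↦ DB
    D ↦ CAA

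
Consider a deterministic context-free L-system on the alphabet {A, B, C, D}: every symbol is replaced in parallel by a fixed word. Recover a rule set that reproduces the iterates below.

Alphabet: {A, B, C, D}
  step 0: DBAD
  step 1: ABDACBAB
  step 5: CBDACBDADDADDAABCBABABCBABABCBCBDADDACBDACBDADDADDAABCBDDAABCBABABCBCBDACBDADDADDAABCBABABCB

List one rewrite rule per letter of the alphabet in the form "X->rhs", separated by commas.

  step 0 ⇒ step 1: DBAD ⇒ AB·DA·CB·AB
    A ↦ CB
    B ↦ DA
    D ↦ AB
    C ↦ D  (constrained at step 1)

A->CB, B->DA, C->D, D->AB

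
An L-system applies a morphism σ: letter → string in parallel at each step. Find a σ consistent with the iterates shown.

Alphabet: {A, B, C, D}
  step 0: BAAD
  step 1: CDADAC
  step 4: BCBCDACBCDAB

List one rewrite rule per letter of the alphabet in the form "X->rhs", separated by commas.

A->DA, B->C, C->B, D->C

  step 0 ⇒ step 1: BAAD ⇒ C·DA·DA·C
    A ↦ DA
    B ↦ C
    D ↦ C
    C ↦ B  (constrained at step 1)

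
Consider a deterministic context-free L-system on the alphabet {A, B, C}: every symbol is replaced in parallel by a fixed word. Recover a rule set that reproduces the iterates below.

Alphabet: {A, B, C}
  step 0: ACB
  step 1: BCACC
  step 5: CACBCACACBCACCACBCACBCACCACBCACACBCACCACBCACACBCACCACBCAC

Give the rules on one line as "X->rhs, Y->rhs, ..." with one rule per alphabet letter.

  step 0 ⇒ step 1: ACB ⇒ BC·AC·C
    A ↦ BC
    B ↦ C
    C ↦ AC

A->BC, B->C, C->AC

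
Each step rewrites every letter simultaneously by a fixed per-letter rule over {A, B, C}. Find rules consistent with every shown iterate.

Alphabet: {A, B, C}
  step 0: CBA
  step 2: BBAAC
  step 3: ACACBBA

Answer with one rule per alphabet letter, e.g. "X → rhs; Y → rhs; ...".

A->B, B->AC, C->A

  step 2 ⇒ step 3: BBAAC ⇒ AC·AC·B·B·A
    A ↦ B
    B ↦ AC
    C ↦ A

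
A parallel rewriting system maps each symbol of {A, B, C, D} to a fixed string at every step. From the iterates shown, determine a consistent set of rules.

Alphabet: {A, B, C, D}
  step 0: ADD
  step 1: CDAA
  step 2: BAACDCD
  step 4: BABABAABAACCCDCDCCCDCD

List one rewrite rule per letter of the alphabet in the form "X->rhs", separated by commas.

A->CD, B->CC, C->BA, D->A

  step 1 ⇒ step 2: CDAA ⇒ BA·A·CD·CD
    A ↦ CD
    C ↦ BA
    D ↦ A
    B ↦ CC  (constrained at step 2)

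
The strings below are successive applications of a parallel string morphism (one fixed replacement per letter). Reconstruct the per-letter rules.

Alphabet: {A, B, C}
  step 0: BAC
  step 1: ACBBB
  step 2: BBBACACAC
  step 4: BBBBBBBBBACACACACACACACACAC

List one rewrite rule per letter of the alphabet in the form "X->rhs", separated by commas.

A->B, B->AC, C->BB

  step 1 ⇒ step 2: ACBBB ⇒ B·BB·AC·AC·AC
    A ↦ B
    B ↦ AC
    C ↦ BB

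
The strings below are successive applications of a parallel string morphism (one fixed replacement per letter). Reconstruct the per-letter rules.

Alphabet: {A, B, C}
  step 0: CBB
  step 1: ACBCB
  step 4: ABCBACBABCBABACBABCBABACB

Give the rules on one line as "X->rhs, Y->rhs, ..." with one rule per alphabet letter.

A->AB, B->CB, C->A

  step 0 ⇒ step 1: CBB ⇒ A·CB·CB
    B ↦ CB
    C ↦ A
    A ↦ AB  (constrained at step 1)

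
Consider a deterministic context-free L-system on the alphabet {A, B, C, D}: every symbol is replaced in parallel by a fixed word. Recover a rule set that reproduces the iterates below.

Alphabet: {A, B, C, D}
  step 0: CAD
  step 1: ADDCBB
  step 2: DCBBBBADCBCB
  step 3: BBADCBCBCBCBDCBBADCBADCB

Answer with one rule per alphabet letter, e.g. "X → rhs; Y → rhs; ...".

A->DC, B->CB, C->AD, D->BB

  step 2 ⇒ step 3: DCBBBBADCBCB ⇒ BB·AD·CB·CB·CB·CB·DC·BB·AD·CB·AD·CB
    A ↦ DC
    B ↦ CB
    C ↦ AD
    D ↦ BB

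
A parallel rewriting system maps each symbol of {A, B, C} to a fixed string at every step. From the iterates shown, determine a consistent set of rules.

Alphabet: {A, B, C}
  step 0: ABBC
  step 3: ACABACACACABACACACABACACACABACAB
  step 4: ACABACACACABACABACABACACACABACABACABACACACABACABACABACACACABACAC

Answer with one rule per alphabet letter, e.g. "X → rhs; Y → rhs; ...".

  step 3 ⇒ step 4: ACABACACACABACACACABACACACABACAB ⇒ AC·AB·AC·AC·AC·AB·AC·AB·AC·AB·AC·AC·AC·AB·AC·AB·AC·AB·AC·AC·AC·AB·AC·AB·AC·AB·AC·AC·AC·AB·AC·AC
    A ↦ AC
    B ↦ AC
    C ↦ AB

A->AC, B->AC, C->AB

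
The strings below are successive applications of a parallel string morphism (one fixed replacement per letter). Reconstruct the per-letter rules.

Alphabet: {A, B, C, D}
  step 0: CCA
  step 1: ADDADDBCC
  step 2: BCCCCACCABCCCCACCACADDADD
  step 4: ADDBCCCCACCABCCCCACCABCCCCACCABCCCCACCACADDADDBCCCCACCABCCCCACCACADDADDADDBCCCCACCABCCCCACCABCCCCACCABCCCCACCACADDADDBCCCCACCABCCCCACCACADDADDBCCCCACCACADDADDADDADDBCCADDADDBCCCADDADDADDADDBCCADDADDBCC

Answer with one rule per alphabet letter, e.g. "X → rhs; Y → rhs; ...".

A->BCC, B->C, C->ADD, D->CCA

  step 1 ⇒ step 2: ADDADDBCC ⇒ BCC·CCA·CCA·BCC·CCA·CCA·C·ADD·ADD
    A ↦ BCC
    B ↦ C
    C ↦ ADD
    D ↦ CCA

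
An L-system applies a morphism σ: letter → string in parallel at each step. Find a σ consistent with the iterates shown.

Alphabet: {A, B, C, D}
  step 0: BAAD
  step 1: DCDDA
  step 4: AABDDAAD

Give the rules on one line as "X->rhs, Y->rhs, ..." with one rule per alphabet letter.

  step 0 ⇒ step 1: BAAD ⇒ DC·D·D·A
    A ↦ D
    B ↦ DC
    D ↦ A
    C ↦ BD  (constrained at step 1)

A->D, B->DC, C->BD, D->A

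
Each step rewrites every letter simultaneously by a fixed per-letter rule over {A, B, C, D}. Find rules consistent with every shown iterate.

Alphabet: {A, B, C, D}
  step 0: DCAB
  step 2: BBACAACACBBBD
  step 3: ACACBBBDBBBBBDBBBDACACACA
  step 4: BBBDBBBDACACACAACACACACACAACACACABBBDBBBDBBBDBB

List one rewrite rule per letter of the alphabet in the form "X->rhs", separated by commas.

A->BB, B->AC, C->BD, D->A

  step 3 ⇒ step 4: ACACBBBDBBBBBDBBBDACACACA ⇒ BB·BD·BB·BD·AC·AC·AC·A·AC·AC·AC·AC·AC·A·AC·AC·AC·A·BB·BD·BB·BD·BB·BD·BB
    A ↦ BB
    B ↦ AC
    C ↦ BD
    D ↦ A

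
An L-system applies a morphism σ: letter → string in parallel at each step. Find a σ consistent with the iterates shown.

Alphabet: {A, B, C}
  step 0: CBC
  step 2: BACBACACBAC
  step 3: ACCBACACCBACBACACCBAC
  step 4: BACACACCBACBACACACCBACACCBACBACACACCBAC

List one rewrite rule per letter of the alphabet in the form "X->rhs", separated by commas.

A->B, B->ACC, C->AC

  step 3 ⇒ step 4: ACCBACACCBACBACACCBAC ⇒ B·AC·AC·ACC·B·AC·B·AC·AC·ACC·B·AC·ACC·B·AC·B·AC·AC·ACC·B·AC
    A ↦ B
    B ↦ ACC
    C ↦ AC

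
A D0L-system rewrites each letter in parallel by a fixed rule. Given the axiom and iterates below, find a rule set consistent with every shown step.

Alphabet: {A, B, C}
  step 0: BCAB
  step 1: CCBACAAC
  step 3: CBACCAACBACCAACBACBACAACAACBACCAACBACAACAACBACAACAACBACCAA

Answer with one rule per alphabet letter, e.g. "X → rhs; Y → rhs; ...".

  step 0 ⇒ step 1: BCAB ⇒ C·CBA·CAA·C
    A ↦ CAA
    B ↦ C
    C ↦ CBA

A->CAA, B->C, C->CBA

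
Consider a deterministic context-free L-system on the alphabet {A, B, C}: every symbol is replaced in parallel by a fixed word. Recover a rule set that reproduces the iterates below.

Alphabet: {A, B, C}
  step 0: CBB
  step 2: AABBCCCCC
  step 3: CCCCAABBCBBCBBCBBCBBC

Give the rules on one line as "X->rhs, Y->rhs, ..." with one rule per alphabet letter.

  step 2 ⇒ step 3: AABBCCCCC ⇒ CC·CC·A·A·BBC·BBC·BBC·BBC·BBC
    A ↦ CC
    B ↦ A
    C ↦ BBC

A->CC, B->A, C->BBC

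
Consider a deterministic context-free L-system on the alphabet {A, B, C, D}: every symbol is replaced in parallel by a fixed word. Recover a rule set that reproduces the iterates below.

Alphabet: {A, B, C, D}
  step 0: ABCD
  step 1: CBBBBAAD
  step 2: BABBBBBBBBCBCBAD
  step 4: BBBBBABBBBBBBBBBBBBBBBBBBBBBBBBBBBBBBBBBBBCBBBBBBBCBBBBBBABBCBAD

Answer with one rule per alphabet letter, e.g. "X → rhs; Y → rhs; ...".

  step 1 ⇒ step 2: CBBBBAAD ⇒ BA·BB·BB·BB·BB·CB·CB·AD
    A ↦ CB
    B ↦ BB
    C ↦ BA
    D ↦ AD

A->CB, B->BB, C->BA, D->AD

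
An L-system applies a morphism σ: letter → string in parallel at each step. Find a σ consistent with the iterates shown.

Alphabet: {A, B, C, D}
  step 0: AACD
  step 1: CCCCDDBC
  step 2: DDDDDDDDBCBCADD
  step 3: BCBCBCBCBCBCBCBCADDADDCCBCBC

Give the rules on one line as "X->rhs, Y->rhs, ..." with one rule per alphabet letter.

A->CC, B->A, C->DD, D->BC

  step 2 ⇒ step 3: DDDDDDDDBCBCADD ⇒ BC·BC·BC·BC·BC·BC·BC·BC·A·DD·A·DD·CC·BC·BC
    A ↦ CC
    B ↦ A
    C ↦ DD
    D ↦ BC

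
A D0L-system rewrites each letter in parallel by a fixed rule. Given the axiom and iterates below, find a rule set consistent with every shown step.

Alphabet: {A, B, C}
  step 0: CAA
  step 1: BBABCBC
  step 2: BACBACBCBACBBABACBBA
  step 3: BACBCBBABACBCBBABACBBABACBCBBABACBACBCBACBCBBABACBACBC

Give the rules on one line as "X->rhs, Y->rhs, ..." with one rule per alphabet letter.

A->BC, B->BAC, C->BBA

  step 2 ⇒ step 3: BACBACBCBACBBABACBBA ⇒ BAC·BC·BBA·BAC·BC·BBA·BAC·BBA·BAC·BC·BBA·BAC·BAC·BC·BAC·BC·BBA·BAC·BAC·BC
    A ↦ BC
    B ↦ BAC
    C ↦ BBA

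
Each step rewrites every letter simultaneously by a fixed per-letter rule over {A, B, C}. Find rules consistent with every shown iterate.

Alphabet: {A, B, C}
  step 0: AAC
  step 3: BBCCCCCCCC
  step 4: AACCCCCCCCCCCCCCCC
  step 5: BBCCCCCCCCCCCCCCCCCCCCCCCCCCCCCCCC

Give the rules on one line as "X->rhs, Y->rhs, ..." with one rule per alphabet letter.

  step 4 ⇒ step 5: AACCCCCCCCCCCCCCCC ⇒ B·B·CC·CC·CC·CC·CC·CC·CC·CC·CC·CC·CC·CC·CC·CC·CC·CC
    A ↦ B
    C ↦ CC
  step 3 ⇒ step 4: BBCCCCCCCC ⇒ A·A·CC·CC·CC·CC·CC·CC·CC·CC
    B ↦ A

A->B, B->A, C->CC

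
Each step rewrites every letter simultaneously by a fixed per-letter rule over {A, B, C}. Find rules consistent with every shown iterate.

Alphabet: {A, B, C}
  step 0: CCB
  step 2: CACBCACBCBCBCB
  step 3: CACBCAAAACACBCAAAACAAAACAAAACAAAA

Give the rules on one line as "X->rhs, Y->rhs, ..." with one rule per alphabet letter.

  step 2 ⇒ step 3: CACBCACBCBCBCB ⇒ CA·CB·CA·AAA·CA·CB·CA·AAA·CA·AAA·CA·AAA·CA·AAA
    A ↦ CB
    B ↦ AAA
    C ↦ CA

A->CB, B->AAA, C->CA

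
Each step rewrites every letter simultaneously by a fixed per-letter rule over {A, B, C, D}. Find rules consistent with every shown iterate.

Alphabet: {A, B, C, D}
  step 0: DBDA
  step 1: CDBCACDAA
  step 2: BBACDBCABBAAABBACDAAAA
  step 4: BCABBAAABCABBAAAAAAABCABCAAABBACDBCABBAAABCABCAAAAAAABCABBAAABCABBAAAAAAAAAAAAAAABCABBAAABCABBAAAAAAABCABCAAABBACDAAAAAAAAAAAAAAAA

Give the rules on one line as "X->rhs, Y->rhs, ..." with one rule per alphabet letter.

  step 1 ⇒ step 2: CDBCACDAA ⇒ BBA·CD·BCA·BBA·AA·BBA·CD·AA·AA
    A ↦ AA
    B ↦ BCA
    C ↦ BBA
    D ↦ CD

A->AA, B->BCA, C->BBA, D->CD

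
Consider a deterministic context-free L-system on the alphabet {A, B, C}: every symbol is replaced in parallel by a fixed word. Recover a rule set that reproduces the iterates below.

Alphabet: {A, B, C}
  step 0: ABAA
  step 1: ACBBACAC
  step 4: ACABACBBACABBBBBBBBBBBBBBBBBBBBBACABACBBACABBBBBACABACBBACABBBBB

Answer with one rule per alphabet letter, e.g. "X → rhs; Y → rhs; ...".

  step 0 ⇒ step 1: ABAA ⇒ AC·BB·AC·AC
    A ↦ AC
    B ↦ BB
    C ↦ AB  (constrained at step 1)

A->AC, B->BB, C->AB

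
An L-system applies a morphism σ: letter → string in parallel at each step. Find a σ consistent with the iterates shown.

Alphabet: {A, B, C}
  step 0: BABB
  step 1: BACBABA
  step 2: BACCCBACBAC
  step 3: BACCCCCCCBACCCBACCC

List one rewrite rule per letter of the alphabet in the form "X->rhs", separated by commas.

A->C, B->BA, C->CC

  step 2 ⇒ step 3: BACCCBACBAC ⇒ BA·C·CC·CC·CC·BA·C·CC·BA·C·CC
    A ↦ C
    B ↦ BA
    C ↦ CC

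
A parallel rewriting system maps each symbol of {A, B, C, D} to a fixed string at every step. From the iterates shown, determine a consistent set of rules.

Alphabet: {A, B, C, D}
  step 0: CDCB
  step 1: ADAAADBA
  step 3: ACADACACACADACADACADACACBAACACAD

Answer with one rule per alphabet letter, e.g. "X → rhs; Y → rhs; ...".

  step 0 ⇒ step 1: CDCB ⇒ AD·AA·AD·BA
    B ↦ BA
    C ↦ AD
    D ↦ AA
    A ↦ AC  (constrained at step 1)

A->AC, B->BA, C->AD, D->AA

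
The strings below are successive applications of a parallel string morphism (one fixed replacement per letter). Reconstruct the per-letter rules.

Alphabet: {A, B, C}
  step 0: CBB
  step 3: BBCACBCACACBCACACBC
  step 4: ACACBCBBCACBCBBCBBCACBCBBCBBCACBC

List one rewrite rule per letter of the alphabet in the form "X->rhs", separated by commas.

A->B, B->AC, C->BC

  step 3 ⇒ step 4: BBCACBCACACBCACACBC ⇒ AC·AC·BC·B·BC·AC·BC·B·BC·B·BC·AC·BC·B·BC·B·BC·AC·BC
    A ↦ B
    B ↦ AC
    C ↦ BC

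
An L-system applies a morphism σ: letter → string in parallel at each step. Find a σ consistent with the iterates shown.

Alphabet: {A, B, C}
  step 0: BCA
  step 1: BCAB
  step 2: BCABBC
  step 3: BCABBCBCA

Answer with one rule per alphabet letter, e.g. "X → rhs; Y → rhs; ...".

  step 2 ⇒ step 3: BCABBC ⇒ BC·A·B·BC·BC·A
    A ↦ B
    B ↦ BC
    C ↦ A

A->B, B->BC, C->A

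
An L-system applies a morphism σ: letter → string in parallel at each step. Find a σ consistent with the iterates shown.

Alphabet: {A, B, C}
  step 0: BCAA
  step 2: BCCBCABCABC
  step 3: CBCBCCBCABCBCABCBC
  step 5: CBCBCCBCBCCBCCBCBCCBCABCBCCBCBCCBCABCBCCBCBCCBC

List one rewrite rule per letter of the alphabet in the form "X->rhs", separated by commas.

A->AB, B->C, C->BC

  step 2 ⇒ step 3: BCCBCABCABC ⇒ C·BC·BC·C·BC·AB·C·BC·AB·C·BC
    A ↦ AB
    B ↦ C
    C ↦ BC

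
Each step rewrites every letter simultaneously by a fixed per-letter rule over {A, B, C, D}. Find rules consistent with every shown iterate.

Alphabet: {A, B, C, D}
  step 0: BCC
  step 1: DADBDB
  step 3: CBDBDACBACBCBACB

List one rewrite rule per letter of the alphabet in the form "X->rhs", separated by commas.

  step 0 ⇒ step 1: BCC ⇒ DA·DB·DB
    B ↦ DA
    C ↦ DB
    A ↦ CB  (constrained at step 1)
    D ↦ A  (constrained at step 1)

A->CB, B->DA, C->DB, D->A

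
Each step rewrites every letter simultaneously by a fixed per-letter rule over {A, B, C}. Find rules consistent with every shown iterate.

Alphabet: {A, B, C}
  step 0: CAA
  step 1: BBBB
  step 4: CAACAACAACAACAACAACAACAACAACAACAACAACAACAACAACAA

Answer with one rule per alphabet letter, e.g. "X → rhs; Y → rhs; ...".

A->B, B->CAA, C->BB

  step 0 ⇒ step 1: CAA ⇒ BB·B·B
    A ↦ B
    C ↦ BB
    B ↦ CAA  (constrained at step 1)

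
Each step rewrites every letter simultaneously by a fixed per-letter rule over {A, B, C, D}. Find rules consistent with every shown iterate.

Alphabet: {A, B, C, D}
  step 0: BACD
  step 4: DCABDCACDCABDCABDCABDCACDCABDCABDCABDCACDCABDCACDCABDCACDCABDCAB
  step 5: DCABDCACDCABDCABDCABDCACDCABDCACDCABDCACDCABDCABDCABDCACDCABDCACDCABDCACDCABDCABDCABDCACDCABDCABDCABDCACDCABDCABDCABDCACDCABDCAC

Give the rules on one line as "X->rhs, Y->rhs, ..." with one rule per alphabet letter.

A->DC, B->AC, C->AB, D->DC

  step 4 ⇒ step 5: DCABDCACDCABDCABDCABDCACDCABDCABDCABDCACDCABDCACDCABDCACDCABDCAB ⇒ DC·AB·DC·AC·DC·AB·DC·AB·DC·AB·DC·AC·DC·AB·DC·AC·DC·AB·DC·AC·DC·AB·DC·AB·DC·AB·DC·AC·DC·AB·DC·AC·DC·AB·DC·AC·DC·AB·DC·AB·DC·AB·DC·AC·DC·AB·DC·AB·DC·AB·DC·AC·DC·AB·DC·AB·DC·AB·DC·AC·DC·AB·DC·AC
    A ↦ DC
    B ↦ AC
    C ↦ AB
    D ↦ DC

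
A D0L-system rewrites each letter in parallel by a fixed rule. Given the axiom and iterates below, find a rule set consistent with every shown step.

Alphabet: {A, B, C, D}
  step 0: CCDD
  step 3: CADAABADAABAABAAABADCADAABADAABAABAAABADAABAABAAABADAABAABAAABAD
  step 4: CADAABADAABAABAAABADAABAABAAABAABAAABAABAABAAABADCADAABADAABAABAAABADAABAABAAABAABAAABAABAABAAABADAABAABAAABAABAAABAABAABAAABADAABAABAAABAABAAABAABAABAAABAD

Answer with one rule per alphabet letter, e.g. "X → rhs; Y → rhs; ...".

  step 3 ⇒ step 4: CADAABADAABAABAAABADCADAABADAABAABAAABADAABAABAAABADAABAABAAABAD ⇒ CAD·AAB·AD·AAB·AAB·A·AAB·AD·AAB·AAB·A·AAB·AAB·A·AAB·AAB·AAB·A·AAB·AD·CAD·AAB·AD·AAB·AAB·A·AAB·AD·AAB·AAB·A·AAB·AAB·A·AAB·AAB·AAB·A·AAB·AD·AAB·AAB·A·AAB·AAB·A·AAB·AAB·AAB·A·AAB·AD·AAB·AAB·A·AAB·AAB·A·AAB·AAB·AAB·A·AAB·AD
    A ↦ AAB
    B ↦ A
    C ↦ CAD
    D ↦ AD

A->AAB, B->A, C->CAD, D->AD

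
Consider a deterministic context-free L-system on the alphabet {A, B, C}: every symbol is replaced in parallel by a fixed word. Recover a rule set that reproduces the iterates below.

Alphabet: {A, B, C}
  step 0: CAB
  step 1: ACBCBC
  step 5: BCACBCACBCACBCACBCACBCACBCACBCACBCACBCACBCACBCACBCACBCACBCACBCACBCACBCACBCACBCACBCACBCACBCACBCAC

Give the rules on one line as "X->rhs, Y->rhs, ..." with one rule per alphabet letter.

  step 0 ⇒ step 1: CAB ⇒ AC·BC·BC
    A ↦ BC
    B ↦ BC
    C ↦ AC

A->BC, B->BC, C->AC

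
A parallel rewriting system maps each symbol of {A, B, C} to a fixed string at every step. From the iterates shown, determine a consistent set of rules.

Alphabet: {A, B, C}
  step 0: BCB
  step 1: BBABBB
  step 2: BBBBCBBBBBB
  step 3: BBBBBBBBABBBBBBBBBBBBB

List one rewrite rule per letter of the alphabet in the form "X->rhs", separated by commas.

A->C, B->BB, C->AB

  step 2 ⇒ step 3: BBBBCBBBBBB ⇒ BB·BB·BB·BB·AB·BB·BB·BB·BB·BB·BB
    B ↦ BB
    C ↦ AB
  step 1 ⇒ step 2: BBABBB ⇒ BB·BB·C·BB·BB·BB
    A ↦ C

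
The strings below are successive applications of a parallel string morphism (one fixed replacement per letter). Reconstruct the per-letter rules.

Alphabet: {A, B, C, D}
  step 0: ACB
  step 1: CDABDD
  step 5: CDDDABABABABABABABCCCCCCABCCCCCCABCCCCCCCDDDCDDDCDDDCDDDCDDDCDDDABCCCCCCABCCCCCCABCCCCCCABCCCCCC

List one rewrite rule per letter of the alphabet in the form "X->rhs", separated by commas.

A->CD, B->DD, C->AB, D->CC

  step 0 ⇒ step 1: ACB ⇒ CD·AB·DD
    A ↦ CD
    B ↦ DD
    C ↦ AB
    D ↦ CC  (constrained at step 1)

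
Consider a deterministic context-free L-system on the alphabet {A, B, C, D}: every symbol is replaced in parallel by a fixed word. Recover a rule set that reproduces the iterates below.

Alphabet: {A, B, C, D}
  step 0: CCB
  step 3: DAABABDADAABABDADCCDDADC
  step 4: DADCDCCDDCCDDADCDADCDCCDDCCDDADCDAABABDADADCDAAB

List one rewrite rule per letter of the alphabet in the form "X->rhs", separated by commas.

  step 3 ⇒ step 4: DAABABDADAABABDADCCDDADC ⇒ DA·DC·DC·CD·DC·CD·DA·DC·DA·DC·DC·CD·DC·CD·DA·DC·DA·AB·AB·DA·DA·DC·DA·AB
    A ↦ DC
    B ↦ CD
    C ↦ AB
    D ↦ DA

A->DC, B->CD, C->AB, D->DA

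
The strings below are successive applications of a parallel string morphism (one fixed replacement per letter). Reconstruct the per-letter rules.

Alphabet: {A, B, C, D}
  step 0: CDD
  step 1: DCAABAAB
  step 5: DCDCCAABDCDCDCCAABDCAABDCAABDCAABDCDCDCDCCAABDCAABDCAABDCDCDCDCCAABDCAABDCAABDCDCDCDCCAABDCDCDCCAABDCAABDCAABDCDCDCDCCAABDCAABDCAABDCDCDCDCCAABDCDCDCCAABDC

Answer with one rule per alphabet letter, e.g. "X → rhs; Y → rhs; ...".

  step 0 ⇒ step 1: CDD ⇒ DC·AAB·AAB
    C ↦ DC
    D ↦ AAB
    A ↦ DC  (constrained at step 1)
    B ↦ C  (constrained at step 1)

A->DC, B->C, C->DC, D->AAB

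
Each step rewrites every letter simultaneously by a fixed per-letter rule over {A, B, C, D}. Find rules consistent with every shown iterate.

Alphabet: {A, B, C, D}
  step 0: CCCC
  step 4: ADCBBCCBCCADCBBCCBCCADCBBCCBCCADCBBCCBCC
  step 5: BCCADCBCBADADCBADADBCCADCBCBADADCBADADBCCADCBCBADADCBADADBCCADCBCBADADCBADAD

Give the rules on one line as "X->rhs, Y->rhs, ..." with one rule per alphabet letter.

A->BC, B->CB, C->AD, D->C

  step 4 ⇒ step 5: ADCBBCCBCCADCBBCCBCCADCBBCCBCCADCBBCCBCC ⇒ BC·C·AD·CB·CB·AD·AD·CB·AD·AD·BC·C·AD·CB·CB·AD·AD·CB·AD·AD·BC·C·AD·CB·CB·AD·AD·CB·AD·AD·BC·C·AD·CB·CB·AD·AD·CB·AD·AD
    A ↦ BC
    B ↦ CB
    C ↦ AD
    D ↦ C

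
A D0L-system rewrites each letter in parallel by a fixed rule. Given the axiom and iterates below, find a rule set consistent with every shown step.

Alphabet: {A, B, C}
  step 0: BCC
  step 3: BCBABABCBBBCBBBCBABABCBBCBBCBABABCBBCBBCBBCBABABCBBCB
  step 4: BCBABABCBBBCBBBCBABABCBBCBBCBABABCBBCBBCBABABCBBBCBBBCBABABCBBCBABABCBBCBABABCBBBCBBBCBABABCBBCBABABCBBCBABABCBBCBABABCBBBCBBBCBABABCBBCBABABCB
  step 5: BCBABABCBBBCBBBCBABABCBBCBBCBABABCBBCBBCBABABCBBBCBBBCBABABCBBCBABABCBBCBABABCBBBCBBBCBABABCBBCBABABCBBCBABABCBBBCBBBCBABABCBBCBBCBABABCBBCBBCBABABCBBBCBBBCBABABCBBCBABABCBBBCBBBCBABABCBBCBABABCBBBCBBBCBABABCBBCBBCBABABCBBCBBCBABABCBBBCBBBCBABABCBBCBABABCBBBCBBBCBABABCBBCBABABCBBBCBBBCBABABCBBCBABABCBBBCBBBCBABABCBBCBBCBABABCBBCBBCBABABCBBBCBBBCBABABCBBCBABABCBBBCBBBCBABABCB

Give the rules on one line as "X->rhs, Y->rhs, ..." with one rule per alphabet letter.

  step 4 ⇒ step 5: BCBABABCBBBCBBBCBABABCBBCBBCBABABCBBCBBCBABABCBBBCBBBCBABABCBBCBABABCBBCBABABCBBBCBBBCBABABCBBCBABABCBBCBABABCBBCBABABCBBBCBBBCBABABCBBCBABABCB ⇒ BCB·ABA·BCB·B·BCB·B·BCB·ABA·BCB·BCB·BCB·ABA·BCB·BCB·BCB·ABA·BCB·B·BCB·B·BCB·ABA·BCB·BCB·ABA·BCB·BCB·ABA·BCB·B·BCB·B·BCB·ABA·BCB·BCB·ABA·BCB·BCB·ABA·BCB·B·BCB·B·BCB·ABA·BCB·BCB·BCB·ABA·BCB·BCB·BCB·ABA·BCB·B·BCB·B·BCB·ABA·BCB·BCB·ABA·BCB·B·BCB·B·BCB·ABA·BCB·BCB·ABA·BCB·B·BCB·B·BCB·ABA·BCB·BCB·BCB·ABA·BCB·BCB·BCB·ABA·BCB·B·BCB·B·BCB·ABA·BCB·BCB·ABA·BCB·B·BCB·B·BCB·ABA·BCB·BCB·ABA·BCB·B·BCB·B·BCB·ABA·BCB·BCB·ABA·BCB·B·BCB·B·BCB·ABA·BCB·BCB·BCB·ABA·BCB·BCB·BCB·ABA·BCB·B·BCB·B·BCB·ABA·BCB·BCB·ABA·BCB·B·BCB·B·BCB·ABA·BCB
    A ↦ B
    B ↦ BCB
    C ↦ ABA

A->B, B->BCB, C->ABA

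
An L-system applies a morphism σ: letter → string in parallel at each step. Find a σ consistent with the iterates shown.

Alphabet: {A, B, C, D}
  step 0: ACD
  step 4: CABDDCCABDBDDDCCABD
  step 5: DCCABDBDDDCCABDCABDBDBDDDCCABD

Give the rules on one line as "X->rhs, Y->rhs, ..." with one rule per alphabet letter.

A->C, B->CA, C->D, D->BD

  step 4 ⇒ step 5: CABDDCCABDBDDDCCABD ⇒ D·C·CA·BD·BD·D·D·C·CA·BD·CA·BD·BD·BD·D·D·C·CA·BD
    A ↦ C
    B ↦ CA
    C ↦ D
    D ↦ BD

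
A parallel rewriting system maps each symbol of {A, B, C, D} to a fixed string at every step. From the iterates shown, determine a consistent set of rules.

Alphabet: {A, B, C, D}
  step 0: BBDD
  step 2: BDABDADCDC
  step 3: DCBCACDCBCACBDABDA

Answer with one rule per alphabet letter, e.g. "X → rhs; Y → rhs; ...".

  step 2 ⇒ step 3: BDABDADCDC ⇒ DC·B·CAC·DC·B·CAC·B·DA·B·DA
    A ↦ CAC
    B ↦ DC
    C ↦ DA
    D ↦ B

A->CAC, B->DC, C->DA, D->B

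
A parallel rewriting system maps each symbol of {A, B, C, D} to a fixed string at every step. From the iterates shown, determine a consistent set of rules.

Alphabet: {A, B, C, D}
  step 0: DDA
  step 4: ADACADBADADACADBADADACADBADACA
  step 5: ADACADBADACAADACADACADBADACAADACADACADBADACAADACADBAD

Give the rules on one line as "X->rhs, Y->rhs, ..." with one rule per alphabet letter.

A->AD, B->A, C->B, D->AC

  step 4 ⇒ step 5: ADACADBADADACADBADADACADBADACA ⇒ AD·AC·AD·B·AD·AC·A·AD·AC·AD·AC·AD·B·AD·AC·A·AD·AC·AD·AC·AD·B·AD·AC·A·AD·AC·AD·B·AD
    A ↦ AD
    B ↦ A
    C ↦ B
    D ↦ AC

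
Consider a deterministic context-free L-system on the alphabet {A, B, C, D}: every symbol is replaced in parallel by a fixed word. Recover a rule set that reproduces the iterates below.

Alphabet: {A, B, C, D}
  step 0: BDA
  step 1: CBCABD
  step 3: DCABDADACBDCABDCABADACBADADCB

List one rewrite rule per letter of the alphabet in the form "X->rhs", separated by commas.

  step 0 ⇒ step 1: BDA ⇒ CB·CAB·D
    A ↦ D
    B ↦ CB
    D ↦ CAB
    C ↦ ADA  (constrained at step 1)

A->D, B->CB, C->ADA, D->CAB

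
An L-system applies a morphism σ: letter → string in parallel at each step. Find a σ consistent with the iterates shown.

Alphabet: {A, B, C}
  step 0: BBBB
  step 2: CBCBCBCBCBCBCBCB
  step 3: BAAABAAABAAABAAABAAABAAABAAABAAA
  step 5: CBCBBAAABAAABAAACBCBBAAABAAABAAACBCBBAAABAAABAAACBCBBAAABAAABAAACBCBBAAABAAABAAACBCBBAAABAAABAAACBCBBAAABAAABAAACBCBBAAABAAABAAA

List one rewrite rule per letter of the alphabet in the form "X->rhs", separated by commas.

A->CB, B->AA, C->BA

  step 2 ⇒ step 3: CBCBCBCBCBCBCBCB ⇒ BA·AA·BA·AA·BA·AA·BA·AA·BA·AA·BA·AA·BA·AA·BA·AA
    B ↦ AA
    C ↦ BA
    A ↦ CB  (constrained at step 3)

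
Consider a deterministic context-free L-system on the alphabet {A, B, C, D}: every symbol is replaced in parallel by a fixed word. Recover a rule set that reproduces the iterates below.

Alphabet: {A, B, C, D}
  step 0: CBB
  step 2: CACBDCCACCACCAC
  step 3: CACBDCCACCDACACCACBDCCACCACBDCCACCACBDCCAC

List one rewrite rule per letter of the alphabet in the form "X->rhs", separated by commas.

  step 2 ⇒ step 3: CACBDCCACCACCAC ⇒ CAC·BDC·CAC·C·DA·CAC·CAC·BDC·CAC·CAC·BDC·CAC·CAC·BDC·CAC
    A ↦ BDC
    B ↦ C
    C ↦ CAC
    D ↦ DA

A->BDC, B->C, C->CAC, D->DA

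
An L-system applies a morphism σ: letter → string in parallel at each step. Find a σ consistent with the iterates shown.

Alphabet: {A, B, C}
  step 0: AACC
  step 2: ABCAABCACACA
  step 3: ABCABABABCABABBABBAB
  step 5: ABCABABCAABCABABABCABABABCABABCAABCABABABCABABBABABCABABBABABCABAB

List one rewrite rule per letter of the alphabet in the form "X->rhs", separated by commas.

  step 2 ⇒ step 3: ABCAABCACACA ⇒ AB·CA·B·AB·AB·CA·B·AB·B·AB·B·AB
    A ↦ AB
    B ↦ CA
    C ↦ B

A->AB, B->CA, C->B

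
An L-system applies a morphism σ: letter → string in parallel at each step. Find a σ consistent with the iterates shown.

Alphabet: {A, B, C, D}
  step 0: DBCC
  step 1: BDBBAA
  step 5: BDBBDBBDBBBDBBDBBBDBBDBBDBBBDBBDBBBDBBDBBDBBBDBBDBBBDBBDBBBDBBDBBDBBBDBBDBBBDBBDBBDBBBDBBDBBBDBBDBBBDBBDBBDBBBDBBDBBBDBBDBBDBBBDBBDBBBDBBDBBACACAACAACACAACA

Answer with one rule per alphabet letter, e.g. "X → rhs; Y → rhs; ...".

A->CA, B->DBB, C->A, D->B

  step 0 ⇒ step 1: DBCC ⇒ B·DBB·A·A
    B ↦ DBB
    C ↦ A
    D ↦ B
    A ↦ CA  (constrained at step 1)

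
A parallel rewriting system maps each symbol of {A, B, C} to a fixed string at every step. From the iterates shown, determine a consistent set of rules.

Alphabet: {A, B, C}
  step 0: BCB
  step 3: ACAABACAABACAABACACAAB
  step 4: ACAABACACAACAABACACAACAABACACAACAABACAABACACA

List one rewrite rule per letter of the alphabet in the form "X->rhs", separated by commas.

  step 3 ⇒ step 4: ACAABACAABACAABACACAAB ⇒ AC·AAB·AC·AC·A·AC·AAB·AC·AC·A·AC·AAB·AC·AC·A·AC·AAB·AC·AAB·AC·AC·A
    A ↦ AC
    B ↦ A
    C ↦ AAB

A->AC, B->A, C->AAB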